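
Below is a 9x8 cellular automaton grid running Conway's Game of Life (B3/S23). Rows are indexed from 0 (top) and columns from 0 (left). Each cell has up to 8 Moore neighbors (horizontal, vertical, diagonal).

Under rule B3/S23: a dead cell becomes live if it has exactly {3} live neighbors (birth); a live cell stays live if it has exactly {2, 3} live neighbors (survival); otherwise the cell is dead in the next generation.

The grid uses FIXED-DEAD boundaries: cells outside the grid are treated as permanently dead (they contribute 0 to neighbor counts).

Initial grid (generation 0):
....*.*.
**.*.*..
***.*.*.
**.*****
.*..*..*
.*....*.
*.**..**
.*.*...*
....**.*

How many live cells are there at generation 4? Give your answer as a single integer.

Answer: 19

Derivation:
Simulating step by step:
Generation 0 (given above): 34 live cells
Generation 1: 26 live cells
....**..
*..*..*.
.......*
.......*
.*.**..*
**.*.**.
*..*..**
.*.*.*.*
....*.*.
Generation 2: 29 live cells
....**..
....***.
......**
......**
**.***.*
**.*.*..
*..*...*
..**.*.*
....***.
Generation 3: 22 live cells
....*.*.
....*..*
........
....*...
**.*.*.*
...*.*..
*..*....
..**.*.*
...****.
Generation 4: 19 live cells
.....*..
.....*..
........
....*...
..**.**.
**.*..*.
...*..*.
..*..*..
..**.**.
Population at generation 4: 19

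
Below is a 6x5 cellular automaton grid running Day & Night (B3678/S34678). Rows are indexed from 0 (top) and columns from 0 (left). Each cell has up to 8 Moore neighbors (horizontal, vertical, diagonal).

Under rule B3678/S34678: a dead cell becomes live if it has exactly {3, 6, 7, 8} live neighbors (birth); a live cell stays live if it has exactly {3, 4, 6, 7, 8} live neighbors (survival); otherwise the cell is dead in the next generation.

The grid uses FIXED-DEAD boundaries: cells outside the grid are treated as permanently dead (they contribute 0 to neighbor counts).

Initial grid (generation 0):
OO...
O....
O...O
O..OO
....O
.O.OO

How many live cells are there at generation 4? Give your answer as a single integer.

Simulating step by step:
Generation 0 (given above): 12 live cells
Generation 1: 7 live cells
.....
O....
.O.O.
...OO
..O.O
.....
Generation 2: 4 live cells
.....
.....
..O.O
...OO
.....
.....
Generation 3: 1 live cells
.....
.....
.....
...O.
.....
.....
Generation 4: 0 live cells
.....
.....
.....
.....
.....
.....
Population at generation 4: 0

Answer: 0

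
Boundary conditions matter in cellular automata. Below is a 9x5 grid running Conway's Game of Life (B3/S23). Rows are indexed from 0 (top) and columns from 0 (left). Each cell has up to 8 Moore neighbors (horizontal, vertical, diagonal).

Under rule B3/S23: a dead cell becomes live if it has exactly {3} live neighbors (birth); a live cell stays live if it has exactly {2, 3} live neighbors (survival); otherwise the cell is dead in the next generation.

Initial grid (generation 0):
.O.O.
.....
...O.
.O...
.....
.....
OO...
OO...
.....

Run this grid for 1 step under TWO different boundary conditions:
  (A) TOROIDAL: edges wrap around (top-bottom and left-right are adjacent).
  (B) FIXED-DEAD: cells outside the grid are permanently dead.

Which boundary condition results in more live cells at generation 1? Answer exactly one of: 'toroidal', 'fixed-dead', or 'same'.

Under TOROIDAL boundary, generation 1:
.....
..O..
.....
.....
.....
.....
OO...
OO...
OOO..
Population = 8

Under FIXED-DEAD boundary, generation 1:
.....
..O..
.....
.....
.....
.....
OO...
OO...
.....
Population = 5

Comparison: toroidal=8, fixed-dead=5 -> toroidal

Answer: toroidal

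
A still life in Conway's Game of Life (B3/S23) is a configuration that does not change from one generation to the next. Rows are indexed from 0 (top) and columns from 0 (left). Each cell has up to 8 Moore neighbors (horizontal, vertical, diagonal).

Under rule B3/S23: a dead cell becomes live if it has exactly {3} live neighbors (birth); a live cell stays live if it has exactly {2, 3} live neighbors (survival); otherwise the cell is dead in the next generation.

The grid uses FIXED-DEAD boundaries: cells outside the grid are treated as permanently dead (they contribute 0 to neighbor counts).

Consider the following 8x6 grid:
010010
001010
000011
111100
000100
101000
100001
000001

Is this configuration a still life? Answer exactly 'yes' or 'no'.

Compute generation 1 and compare to generation 0 (given above):
Generation 1:
000100
000010
000011
011100
100100
010000
010000
000000
Cell (0,1) differs: gen0=1 vs gen1=0 -> NOT a still life.

Answer: no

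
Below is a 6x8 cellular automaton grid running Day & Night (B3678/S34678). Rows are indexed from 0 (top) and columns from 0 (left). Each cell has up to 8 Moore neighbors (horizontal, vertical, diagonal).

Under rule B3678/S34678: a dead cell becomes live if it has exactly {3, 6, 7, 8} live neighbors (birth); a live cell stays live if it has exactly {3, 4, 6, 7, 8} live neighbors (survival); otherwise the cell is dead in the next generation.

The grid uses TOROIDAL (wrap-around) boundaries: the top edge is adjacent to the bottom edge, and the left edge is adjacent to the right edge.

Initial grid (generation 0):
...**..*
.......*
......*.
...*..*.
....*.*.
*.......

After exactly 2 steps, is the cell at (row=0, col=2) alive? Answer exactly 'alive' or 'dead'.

Answer: dead

Derivation:
Simulating step by step:
Generation 0 (given above): 10 live cells
Generation 1: 10 live cells
*.......
......*.
.......*
.......*
.....*.*
...***.*
Generation 2: 10 live cells
....****
.......*
......*.
*.......
*.......
*...*...

Cell (0,2) at generation 2: 0 -> dead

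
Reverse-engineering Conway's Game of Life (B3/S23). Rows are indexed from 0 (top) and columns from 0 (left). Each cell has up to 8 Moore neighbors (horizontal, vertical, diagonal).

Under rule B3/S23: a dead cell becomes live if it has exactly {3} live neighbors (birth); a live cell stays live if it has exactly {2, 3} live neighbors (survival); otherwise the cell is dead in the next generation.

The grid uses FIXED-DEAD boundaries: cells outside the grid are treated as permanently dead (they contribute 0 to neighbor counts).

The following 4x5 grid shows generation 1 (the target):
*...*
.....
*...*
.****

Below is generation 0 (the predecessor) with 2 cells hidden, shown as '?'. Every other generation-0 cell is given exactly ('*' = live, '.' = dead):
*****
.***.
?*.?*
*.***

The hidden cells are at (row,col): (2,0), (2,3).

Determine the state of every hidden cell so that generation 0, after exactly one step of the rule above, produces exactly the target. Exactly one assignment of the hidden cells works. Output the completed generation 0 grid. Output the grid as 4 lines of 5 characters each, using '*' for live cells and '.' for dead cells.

Answer: *****
.***.
.*..*
*.***

Derivation:
Hidden generation-0 cells (in order): (2,0), (2,3).
A hidden cell only influences target cells in its own 3x3 neighborhood. Try each of the 2^2 = 4 assignments, step the completed generation 0 forward once under B3/S23, and compare with the target:
  (2,0)=. (2,3)=. -> step reproduces the target at every cell -> ACCEPT
  (2,0)=. (2,3)=* -> step gives (2,4)='.' but target has '*' -> reject
  (2,0)=* (2,3)=. -> step gives (3,0)='*' but target has '.' -> reject
  (2,0)=* (2,3)=* -> step gives (2,4)='.' but target has '*' -> reject
Unique solution: (2,0)=dead, (2,3)=dead.
Check: live-neighbor counts of every cell in the completed generation 0:
24542
45654
34663
13232
Applying B3/S23 to generation 0 with these counts gives:
*...*
.....
*...*
.****
which matches the target exactly.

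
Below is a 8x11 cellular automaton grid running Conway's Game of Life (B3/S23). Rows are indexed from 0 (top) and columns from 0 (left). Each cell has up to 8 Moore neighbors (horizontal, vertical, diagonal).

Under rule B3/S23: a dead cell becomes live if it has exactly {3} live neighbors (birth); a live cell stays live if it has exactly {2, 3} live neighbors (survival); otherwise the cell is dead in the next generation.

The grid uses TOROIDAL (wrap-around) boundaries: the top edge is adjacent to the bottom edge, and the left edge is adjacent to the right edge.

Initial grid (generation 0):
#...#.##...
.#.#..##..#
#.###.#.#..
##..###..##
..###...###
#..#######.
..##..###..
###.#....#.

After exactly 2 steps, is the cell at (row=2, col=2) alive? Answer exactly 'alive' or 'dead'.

Simulating step by step:
Generation 0 (given above): 46 live cells
Generation 1: 16 live cells
....#.###..
.#......#.#
........#..
......#....
..#........
.#.........
#..........
#.#.#.....#
Generation 2: 18 live cells
.#.#.#.##.#
........#..
.......#.#.
...........
...........
.#.........
#.........#
##.#.#.#..#

Cell (2,2) at generation 2: 0 -> dead

Answer: dead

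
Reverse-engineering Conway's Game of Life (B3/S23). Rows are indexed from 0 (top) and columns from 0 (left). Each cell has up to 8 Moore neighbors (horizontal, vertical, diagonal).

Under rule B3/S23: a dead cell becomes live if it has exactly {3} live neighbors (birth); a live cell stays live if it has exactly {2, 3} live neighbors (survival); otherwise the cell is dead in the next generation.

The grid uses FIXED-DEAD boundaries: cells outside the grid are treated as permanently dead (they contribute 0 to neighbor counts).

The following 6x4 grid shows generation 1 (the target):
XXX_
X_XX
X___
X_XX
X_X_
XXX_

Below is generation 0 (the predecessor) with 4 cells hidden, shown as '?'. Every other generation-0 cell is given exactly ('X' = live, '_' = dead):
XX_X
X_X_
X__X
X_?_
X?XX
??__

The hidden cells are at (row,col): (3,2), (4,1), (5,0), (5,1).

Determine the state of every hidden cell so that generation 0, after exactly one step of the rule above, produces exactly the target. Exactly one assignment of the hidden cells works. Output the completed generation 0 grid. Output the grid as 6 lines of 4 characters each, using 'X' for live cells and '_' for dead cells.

Answer: XX_X
X_X_
X__X
X___
X_XX
XX__

Derivation:
Hidden generation-0 cells (in order): (3,2), (4,1), (5,0), (5,1).
A hidden cell only influences target cells in its own 3x3 neighborhood. Try each of the 2^4 = 16 assignments, step the completed generation 0 forward once under B3/S23, and compare with the target:
  (3,2)=_ (4,1)=_ (5,0)=_ (5,1)=_ -> step gives (4,0)='_' but target has 'X' -> reject
  (3,2)=_ (4,1)=_ (5,0)=_ (5,1)=X -> step gives (5,0)='_' but target has 'X' -> reject
  (3,2)=_ (4,1)=_ (5,0)=X (5,1)=_ -> step gives (4,2)='_' but target has 'X' -> reject
  (3,2)=_ (4,1)=_ (5,0)=X (5,1)=X -> step reproduces the target at every cell -> ACCEPT
  (3,2)=_ (4,1)=X (5,0)=_ (5,1)=_ -> step gives (3,2)='_' but target has 'X' -> reject
  (3,2)=_ (4,1)=X (5,0)=_ (5,1)=X -> step gives (3,2)='_' but target has 'X' -> reject
  (3,2)=_ (4,1)=X (5,0)=X (5,1)=_ -> step gives (3,2)='_' but target has 'X' -> reject
  (3,2)=_ (4,1)=X (5,0)=X (5,1)=X -> step gives (3,2)='_' but target has 'X' -> reject
  (3,2)=X (4,1)=_ (5,0)=_ (5,1)=_ -> step gives (2,2)='X' but target has '_' -> reject
  (3,2)=X (4,1)=_ (5,0)=_ (5,1)=X -> step gives (2,2)='X' but target has '_' -> reject
  (3,2)=X (4,1)=_ (5,0)=X (5,1)=_ -> step gives (2,2)='X' but target has '_' -> reject
  (3,2)=X (4,1)=_ (5,0)=X (5,1)=X -> step gives (2,2)='X' but target has '_' -> reject
  (3,2)=X (4,1)=X (5,0)=_ (5,1)=_ -> step gives (2,2)='X' but target has '_' -> reject
  (3,2)=X (4,1)=X (5,0)=_ (5,1)=X -> step gives (2,2)='X' but target has '_' -> reject
  (3,2)=X (4,1)=X (5,0)=X (5,1)=_ -> step gives (2,2)='X' but target has '_' -> reject
  (3,2)=X (4,1)=X (5,0)=X (5,1)=X -> step gives (2,2)='X' but target has '_' -> reject
Unique solution: (3,2)=dead, (4,1)=dead, (5,0)=live, (5,1)=live.
Check: live-neighbor counts of every cell in the completed generation 0:
2331
3533
2421
2433
3521
2332
Applying B3/S23 to generation 0 with these counts gives:
XXX_
X_XX
X___
X_XX
X_X_
XXX_
which matches the target exactly.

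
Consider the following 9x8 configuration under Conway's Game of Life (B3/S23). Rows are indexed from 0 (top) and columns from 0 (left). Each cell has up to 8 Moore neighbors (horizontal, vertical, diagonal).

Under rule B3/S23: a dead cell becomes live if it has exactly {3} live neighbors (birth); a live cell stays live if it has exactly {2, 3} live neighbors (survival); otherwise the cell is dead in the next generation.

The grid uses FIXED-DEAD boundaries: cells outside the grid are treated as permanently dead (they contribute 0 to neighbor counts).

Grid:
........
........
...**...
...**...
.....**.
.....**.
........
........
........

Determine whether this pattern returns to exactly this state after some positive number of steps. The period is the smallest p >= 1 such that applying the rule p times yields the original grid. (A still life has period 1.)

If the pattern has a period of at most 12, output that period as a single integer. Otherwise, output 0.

Answer: 2

Derivation:
Simulating and comparing each generation to the original:
Gen 0 (original, given above): 8 live cells
Gen 1: 6 live cells, differs from original
Gen 2: 8 live cells, MATCHES original -> period = 2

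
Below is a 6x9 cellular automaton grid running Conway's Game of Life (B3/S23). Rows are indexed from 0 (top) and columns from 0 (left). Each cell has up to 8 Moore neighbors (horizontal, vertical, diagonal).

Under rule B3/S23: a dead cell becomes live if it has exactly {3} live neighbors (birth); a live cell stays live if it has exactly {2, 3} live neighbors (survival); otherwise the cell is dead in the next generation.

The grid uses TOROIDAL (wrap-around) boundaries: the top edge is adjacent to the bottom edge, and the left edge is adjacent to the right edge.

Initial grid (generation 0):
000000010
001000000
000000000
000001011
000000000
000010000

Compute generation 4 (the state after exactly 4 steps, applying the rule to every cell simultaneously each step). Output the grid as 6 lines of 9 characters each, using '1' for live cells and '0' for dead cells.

Answer: 000000000
000000000
000000000
000000000
000000000
000000000

Derivation:
Simulating step by step:
Generation 0 (given above): 6 live cells
Generation 1: 0 live cells
000000000
000000000
000000000
000000000
000000000
000000000
Generation 2: 0 live cells
000000000
000000000
000000000
000000000
000000000
000000000
Generation 3: 0 live cells
000000000
000000000
000000000
000000000
000000000
000000000
Generation 4: 0 live cells
(generation 4 grid is the final answer)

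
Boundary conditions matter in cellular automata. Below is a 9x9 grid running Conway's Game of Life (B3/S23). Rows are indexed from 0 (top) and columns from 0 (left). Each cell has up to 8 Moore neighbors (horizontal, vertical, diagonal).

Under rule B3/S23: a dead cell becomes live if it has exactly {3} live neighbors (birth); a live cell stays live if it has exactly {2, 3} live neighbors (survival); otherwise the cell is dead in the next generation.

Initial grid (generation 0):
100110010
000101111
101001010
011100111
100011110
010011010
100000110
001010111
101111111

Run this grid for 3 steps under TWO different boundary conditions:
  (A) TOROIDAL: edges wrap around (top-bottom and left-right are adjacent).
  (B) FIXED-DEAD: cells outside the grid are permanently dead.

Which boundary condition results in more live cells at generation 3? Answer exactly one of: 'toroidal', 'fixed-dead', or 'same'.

Answer: toroidal

Derivation:
Under TOROIDAL boundary, generation 3:
110010001
100100001
110000000
111000000
100010000
101001001
101001001
101011001
101010001
Population = 31

Under FIXED-DEAD boundary, generation 3:
001101001
001101001
001000000
011000000
100010000
000001000
100000000
101111000
000000000
Population = 20

Comparison: toroidal=31, fixed-dead=20 -> toroidal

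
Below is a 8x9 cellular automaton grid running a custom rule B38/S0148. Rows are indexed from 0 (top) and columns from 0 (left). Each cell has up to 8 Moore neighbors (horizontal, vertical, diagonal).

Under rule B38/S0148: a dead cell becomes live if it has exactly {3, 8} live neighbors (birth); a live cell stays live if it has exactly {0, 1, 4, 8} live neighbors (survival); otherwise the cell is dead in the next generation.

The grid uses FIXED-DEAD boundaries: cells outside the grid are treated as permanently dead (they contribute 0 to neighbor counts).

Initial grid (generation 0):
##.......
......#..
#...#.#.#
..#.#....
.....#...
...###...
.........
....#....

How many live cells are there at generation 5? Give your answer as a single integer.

Simulating step by step:
Generation 0 (given above): 14 live cells
Generation 1: 19 live cells
##.......
##...###.
#..##.###
..##.....
.........
...#.....
...#.#...
....#....
Generation 2: 17 live cells
......#..
###.#.###
......##.
....#..#.
..##.....
...##....
.....#...
.........
Generation 3: 16 live cells
.#...#...
#.#.#.#..
.#.#..#..
...##.#..
...#.....
..#......
....##...
.........
Generation 4: 12 live cells
.........
...#.....
...#...#.
.....##..
..#.#....
..###....
....##...
.........
Generation 5: 8 live cells
.........
...#.....
...##.##.
...##....
.........
....#....
.........
.........
Population at generation 5: 8

Answer: 8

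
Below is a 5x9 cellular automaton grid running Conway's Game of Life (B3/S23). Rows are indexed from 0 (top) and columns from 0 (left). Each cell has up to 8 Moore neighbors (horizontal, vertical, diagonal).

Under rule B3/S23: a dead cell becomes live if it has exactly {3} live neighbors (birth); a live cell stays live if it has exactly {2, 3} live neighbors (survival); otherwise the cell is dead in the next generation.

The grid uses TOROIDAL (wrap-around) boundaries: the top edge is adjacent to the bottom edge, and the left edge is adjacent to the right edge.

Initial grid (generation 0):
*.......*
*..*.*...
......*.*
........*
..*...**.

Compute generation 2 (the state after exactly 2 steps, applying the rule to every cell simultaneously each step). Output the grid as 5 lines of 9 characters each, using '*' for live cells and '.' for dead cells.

Answer: .*....*..
.........
*.....*..
......*..
.*.......

Derivation:
Simulating step by step:
Generation 0 (given above): 11 live cells
Generation 1: 14 live cells
**....***
*......*.
*......**
......*.*
*......*.
Generation 2: 6 live cells
(generation 2 grid is the final answer)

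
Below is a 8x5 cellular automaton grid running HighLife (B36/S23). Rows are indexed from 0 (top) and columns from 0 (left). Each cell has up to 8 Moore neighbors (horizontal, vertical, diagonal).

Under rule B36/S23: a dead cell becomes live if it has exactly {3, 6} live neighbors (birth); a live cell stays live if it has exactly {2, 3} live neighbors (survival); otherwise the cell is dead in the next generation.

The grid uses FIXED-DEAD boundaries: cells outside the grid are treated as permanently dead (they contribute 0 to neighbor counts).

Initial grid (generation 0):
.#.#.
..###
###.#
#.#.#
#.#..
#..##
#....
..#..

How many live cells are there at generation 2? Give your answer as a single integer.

Answer: 12

Derivation:
Simulating step by step:
Generation 0 (given above): 19 live cells
Generation 1: 15 live cells
...##
#...#
#...#
#.#..
#.#.#
#..#.
.#.#.
.....
Generation 2: 12 live cells
...##
....#
#..#.
#....
#.#..
#..##
..#..
.....
Population at generation 2: 12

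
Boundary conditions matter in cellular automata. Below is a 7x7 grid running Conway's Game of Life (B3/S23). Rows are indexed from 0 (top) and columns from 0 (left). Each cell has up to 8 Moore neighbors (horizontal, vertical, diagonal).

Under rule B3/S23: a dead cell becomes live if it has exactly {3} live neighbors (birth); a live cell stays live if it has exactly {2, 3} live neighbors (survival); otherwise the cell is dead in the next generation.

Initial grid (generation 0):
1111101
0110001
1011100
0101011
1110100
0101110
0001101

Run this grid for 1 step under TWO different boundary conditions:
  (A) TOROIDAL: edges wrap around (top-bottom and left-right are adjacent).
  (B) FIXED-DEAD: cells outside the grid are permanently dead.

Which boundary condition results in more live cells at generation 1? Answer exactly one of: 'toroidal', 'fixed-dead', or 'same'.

Under TOROIDAL boundary, generation 1:
0000101
0000001
0000100
0000011
0000000
0100001
0000001
Population = 9

Under FIXED-DEAD boundary, generation 1:
1001010
0000000
1000101
0000010
1000001
1100000
0011000
Population = 13

Comparison: toroidal=9, fixed-dead=13 -> fixed-dead

Answer: fixed-dead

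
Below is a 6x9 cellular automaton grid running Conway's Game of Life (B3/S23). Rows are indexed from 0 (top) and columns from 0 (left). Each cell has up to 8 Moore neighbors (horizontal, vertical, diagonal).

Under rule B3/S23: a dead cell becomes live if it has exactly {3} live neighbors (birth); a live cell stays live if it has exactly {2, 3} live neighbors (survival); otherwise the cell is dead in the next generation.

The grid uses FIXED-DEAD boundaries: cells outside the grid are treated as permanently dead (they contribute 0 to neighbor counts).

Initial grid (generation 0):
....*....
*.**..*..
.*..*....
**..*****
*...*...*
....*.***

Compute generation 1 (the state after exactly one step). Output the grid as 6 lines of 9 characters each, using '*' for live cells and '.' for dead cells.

Simulating step by step:
Generation 0 (given above): 21 live cells
Generation 1: 21 live cells
(generation 1 grid is the final answer)

Answer: ...*.....
.*****...
....*....
**.**.***
**.**....
.....*.**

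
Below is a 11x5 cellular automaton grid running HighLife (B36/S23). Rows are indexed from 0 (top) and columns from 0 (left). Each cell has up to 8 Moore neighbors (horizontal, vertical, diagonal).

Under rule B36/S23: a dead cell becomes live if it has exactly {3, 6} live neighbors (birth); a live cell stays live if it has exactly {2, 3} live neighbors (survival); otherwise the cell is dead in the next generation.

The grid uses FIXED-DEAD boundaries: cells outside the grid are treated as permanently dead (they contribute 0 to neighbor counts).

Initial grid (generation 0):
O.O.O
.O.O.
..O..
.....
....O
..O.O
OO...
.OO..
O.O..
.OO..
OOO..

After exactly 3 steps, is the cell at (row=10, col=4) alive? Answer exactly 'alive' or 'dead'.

Simulating step by step:
Generation 0 (given above): 20 live cells
Generation 1: 18 live cells
.OOO.
.O.O.
..O..
.....
...O.
.O.O.
O..O.
..O..
OO.O.
...O.
O.O..
Generation 2: 18 live cells
.O.O.
.OOO.
..O..
.....
..O..
...OO
.O.O.
O.OO.
.O.O.
O..O.
.....
Generation 3: 19 live cells
.O.O.
.O.O.
.OOO.
.....
...O.
...OO
.O...
O..OO
OO.OO
..O..
.....

Cell (10,4) at generation 3: 0 -> dead

Answer: dead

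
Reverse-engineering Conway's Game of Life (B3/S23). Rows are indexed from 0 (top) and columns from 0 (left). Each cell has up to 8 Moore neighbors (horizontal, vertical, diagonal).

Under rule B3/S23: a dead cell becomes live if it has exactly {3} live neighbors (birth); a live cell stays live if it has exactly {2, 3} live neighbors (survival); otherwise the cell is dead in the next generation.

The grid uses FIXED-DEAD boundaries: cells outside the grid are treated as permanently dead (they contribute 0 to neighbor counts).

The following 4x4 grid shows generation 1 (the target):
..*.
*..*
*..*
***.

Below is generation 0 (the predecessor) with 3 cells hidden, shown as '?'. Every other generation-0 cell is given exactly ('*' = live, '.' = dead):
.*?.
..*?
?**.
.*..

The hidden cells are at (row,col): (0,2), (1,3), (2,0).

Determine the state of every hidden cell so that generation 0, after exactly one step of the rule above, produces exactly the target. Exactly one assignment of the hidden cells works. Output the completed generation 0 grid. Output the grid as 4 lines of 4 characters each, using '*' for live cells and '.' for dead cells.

Hidden generation-0 cells (in order): (0,2), (1,3), (2,0).
A hidden cell only influences target cells in its own 3x3 neighborhood. Try each of the 2^3 = 8 assignments, step the completed generation 0 forward once under B3/S23, and compare with the target:
  (0,2)=. (1,3)=. (2,0)=. -> step gives (0,2)='.' but target has '*' -> reject
  (0,2)=. (1,3)=. (2,0)=* -> step gives (0,2)='.' but target has '*' -> reject
  (0,2)=. (1,3)=* (2,0)=. -> step gives (1,0)='.' but target has '*' -> reject
  (0,2)=. (1,3)=* (2,0)=* -> step reproduces the target at every cell -> ACCEPT
  (0,2)=* (1,3)=. (2,0)=. -> step gives (0,1)='*' but target has '.' -> reject
  (0,2)=* (1,3)=. (2,0)=* -> step gives (0,1)='*' but target has '.' -> reject
  (0,2)=* (1,3)=* (2,0)=. -> step gives (0,1)='*' but target has '.' -> reject
  (0,2)=* (1,3)=* (2,0)=* -> step gives (0,1)='*' but target has '.' -> reject
Unique solution: (0,2)=dead, (1,3)=live, (2,0)=live.
Check: live-neighbor counts of every cell in the completed generation 0:
1132
3542
2443
3331
Applying B3/S23 to generation 0 with these counts gives:
..*.
*..*
*..*
***.
which matches the target exactly.

Answer: .*..
..**
***.
.*..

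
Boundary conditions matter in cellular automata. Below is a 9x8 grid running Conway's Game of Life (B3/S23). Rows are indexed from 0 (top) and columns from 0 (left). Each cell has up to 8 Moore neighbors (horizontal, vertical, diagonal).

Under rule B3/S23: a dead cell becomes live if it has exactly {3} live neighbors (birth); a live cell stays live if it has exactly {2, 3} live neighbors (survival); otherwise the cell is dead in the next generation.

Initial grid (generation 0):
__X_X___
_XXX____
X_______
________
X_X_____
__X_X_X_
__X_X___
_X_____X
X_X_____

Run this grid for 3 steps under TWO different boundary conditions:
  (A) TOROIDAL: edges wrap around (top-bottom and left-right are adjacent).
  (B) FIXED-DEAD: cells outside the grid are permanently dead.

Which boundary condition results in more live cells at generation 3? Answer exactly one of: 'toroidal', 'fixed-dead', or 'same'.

Under TOROIDAL boundary, generation 3:
__X_____
__X_____
X_______
XXX_____
XXX_____
___XX___
____XX__
XX_XX__X
________
Population = 18

Under FIXED-DEAD boundary, generation 3:
__X_____
XX_XX___
X_X_____
XXX_____
XXX_____
___XX___
____X___
________
________
Population = 16

Comparison: toroidal=18, fixed-dead=16 -> toroidal

Answer: toroidal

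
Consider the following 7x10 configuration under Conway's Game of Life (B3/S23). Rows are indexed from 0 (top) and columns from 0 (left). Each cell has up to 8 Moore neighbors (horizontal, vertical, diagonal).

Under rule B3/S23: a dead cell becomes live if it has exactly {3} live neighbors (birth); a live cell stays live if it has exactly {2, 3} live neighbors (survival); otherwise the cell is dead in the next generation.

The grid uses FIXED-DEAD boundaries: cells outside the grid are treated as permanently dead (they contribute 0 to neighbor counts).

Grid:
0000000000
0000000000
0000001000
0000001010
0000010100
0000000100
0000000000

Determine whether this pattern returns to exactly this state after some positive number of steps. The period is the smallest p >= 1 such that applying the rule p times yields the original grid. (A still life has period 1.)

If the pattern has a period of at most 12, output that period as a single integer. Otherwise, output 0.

Simulating and comparing each generation to the original:
Gen 0 (original, given above): 6 live cells
Gen 1: 6 live cells, differs from original
Gen 2: 6 live cells, MATCHES original -> period = 2

Answer: 2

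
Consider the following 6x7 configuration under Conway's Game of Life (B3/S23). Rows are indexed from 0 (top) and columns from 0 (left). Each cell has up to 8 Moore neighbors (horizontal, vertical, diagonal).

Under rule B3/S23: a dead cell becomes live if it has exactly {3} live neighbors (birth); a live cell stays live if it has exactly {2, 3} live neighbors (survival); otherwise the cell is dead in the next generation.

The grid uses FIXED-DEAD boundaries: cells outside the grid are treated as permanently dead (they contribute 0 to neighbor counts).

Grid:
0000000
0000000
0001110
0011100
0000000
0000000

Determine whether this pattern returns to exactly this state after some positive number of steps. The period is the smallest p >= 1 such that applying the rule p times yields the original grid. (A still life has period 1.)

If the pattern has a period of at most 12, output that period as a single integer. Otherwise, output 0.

Answer: 2

Derivation:
Simulating and comparing each generation to the original:
Gen 0 (original, given above): 6 live cells
Gen 1: 6 live cells, differs from original
Gen 2: 6 live cells, MATCHES original -> period = 2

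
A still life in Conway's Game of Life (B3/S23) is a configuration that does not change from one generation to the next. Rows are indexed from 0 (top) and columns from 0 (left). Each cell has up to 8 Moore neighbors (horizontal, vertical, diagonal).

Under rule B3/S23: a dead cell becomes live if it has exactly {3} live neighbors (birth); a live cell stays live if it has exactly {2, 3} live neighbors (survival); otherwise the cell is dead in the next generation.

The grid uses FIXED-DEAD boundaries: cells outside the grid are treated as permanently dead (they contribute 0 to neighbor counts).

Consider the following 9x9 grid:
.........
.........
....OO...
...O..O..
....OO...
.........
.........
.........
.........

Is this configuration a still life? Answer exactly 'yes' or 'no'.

Compute generation 1 and compare to generation 0 (given above):
Generation 1:
.........
.........
....OO...
...O..O..
....OO...
.........
.........
.........
.........
The grids are IDENTICAL -> still life.

Answer: yes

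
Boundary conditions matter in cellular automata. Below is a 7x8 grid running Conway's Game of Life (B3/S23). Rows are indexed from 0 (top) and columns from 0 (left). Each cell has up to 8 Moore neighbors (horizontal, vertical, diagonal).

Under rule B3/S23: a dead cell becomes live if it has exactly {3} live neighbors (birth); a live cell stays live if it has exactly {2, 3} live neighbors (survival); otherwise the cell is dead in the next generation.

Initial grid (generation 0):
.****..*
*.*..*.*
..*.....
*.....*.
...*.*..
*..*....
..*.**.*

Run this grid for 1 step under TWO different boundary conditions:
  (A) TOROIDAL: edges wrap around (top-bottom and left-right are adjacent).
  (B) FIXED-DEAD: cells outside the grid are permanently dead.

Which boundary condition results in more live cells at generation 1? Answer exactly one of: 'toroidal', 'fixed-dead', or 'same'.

Under TOROIDAL boundary, generation 1:
.......*
*...*.**
*.....*.
........
....*..*
..**.**.
.....***
Population = 16

Under FIXED-DEAD boundary, generation 1:
.****.*.
....*.*.
......*.
........
....*...
..**.**.
...**...
Population = 15

Comparison: toroidal=16, fixed-dead=15 -> toroidal

Answer: toroidal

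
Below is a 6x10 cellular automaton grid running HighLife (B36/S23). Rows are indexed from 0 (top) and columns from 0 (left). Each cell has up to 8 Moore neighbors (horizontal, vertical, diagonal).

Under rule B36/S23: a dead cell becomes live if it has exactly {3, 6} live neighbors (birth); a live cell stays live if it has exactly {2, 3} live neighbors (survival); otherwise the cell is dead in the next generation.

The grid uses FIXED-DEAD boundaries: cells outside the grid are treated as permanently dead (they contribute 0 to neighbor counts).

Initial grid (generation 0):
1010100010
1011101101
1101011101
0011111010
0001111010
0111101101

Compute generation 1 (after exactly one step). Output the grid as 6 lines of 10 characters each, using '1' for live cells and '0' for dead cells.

Answer: 0010110110
1100000001
1010000001
0100000111
0110000111
0010001110

Derivation:
Simulating step by step:
Generation 0 (given above): 36 live cells
Generation 1: 24 live cells
(generation 1 grid is the final answer)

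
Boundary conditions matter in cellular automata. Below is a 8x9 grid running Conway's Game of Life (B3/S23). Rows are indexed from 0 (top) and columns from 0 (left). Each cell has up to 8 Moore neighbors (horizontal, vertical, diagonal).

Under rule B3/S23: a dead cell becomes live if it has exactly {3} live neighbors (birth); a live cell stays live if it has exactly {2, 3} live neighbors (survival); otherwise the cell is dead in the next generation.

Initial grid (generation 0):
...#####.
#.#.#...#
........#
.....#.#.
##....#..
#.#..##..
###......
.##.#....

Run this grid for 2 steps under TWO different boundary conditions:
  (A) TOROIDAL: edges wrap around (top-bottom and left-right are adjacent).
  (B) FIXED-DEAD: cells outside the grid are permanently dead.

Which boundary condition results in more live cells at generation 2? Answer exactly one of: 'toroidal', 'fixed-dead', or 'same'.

Under TOROIDAL boundary, generation 2:
.#....#..
.#...##..
.#...#...
......#..
.#...#...
.....##..
##..#..##
##....#..
Population = 20

Under FIXED-DEAD boundary, generation 2:
...##.##.
...##...#
.....#..#
......#..
.#...#.#.
#....##..
..#####..
.#.......
Population = 22

Comparison: toroidal=20, fixed-dead=22 -> fixed-dead

Answer: fixed-dead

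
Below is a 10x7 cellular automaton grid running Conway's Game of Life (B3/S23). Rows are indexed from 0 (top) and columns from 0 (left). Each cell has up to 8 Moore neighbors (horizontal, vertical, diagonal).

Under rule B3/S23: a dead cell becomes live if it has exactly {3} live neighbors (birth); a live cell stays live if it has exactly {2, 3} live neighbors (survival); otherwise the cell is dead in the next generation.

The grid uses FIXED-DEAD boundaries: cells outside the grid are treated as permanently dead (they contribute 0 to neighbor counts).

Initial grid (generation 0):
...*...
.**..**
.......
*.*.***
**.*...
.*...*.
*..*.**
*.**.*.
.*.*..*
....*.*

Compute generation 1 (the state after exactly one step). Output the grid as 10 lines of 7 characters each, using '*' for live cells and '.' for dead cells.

Simulating step by step:
Generation 0 (given above): 28 live cells
Generation 1: 27 live cells
(generation 1 grid is the final answer)

Answer: ..*....
..*....
..***..
*.****.
*..*..*
.*...**
*..*.**
*..*.*.
.*.*..*
.....*.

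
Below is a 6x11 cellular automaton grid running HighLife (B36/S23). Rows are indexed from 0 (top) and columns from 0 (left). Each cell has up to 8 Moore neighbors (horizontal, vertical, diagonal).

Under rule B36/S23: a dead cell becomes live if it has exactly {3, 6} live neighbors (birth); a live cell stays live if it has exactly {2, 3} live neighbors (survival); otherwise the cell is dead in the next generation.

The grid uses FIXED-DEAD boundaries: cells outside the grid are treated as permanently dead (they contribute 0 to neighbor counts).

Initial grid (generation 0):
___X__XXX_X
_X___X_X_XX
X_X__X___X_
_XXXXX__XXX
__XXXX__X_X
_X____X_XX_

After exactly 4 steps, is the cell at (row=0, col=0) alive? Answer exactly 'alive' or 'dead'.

Answer: dead

Derivation:
Simulating step by step:
Generation 0 (given above): 32 live cells
Generation 1: 24 live cells
______XXX_X
_XX_XX_X__X
X____X_____
______X_X_X
______X___X
__XXXX_XXX_
Generation 2: 31 live cells
_____XXXXX_
_X__XX_XXX_
_X__XX_X_X_
_____XXX_X_
___XX_X___X
___XXXXXXX_
Generation 3: 18 live cells
____XX___X_
__________X
_________XX
___X___X_XX
___X___X__X
___X__XXXX_
Generation 4: 11 live cells
___________
__________X
________X__
___________
__XXX___X_X
______XXXX_

Cell (0,0) at generation 4: 0 -> dead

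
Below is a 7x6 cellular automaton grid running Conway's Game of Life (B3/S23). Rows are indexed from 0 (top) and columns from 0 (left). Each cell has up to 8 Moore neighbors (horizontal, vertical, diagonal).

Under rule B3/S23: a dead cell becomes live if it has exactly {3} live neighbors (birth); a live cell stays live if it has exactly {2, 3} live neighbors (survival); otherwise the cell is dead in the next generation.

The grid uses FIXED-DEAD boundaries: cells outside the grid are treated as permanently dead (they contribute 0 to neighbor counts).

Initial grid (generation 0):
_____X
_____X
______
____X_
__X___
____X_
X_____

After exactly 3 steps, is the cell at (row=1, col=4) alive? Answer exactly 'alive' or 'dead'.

Simulating step by step:
Generation 0 (given above): 6 live cells
Generation 1: 1 live cells
______
______
______
______
___X__
______
______
Generation 2: 0 live cells
______
______
______
______
______
______
______
Generation 3: 0 live cells
______
______
______
______
______
______
______

Cell (1,4) at generation 3: 0 -> dead

Answer: dead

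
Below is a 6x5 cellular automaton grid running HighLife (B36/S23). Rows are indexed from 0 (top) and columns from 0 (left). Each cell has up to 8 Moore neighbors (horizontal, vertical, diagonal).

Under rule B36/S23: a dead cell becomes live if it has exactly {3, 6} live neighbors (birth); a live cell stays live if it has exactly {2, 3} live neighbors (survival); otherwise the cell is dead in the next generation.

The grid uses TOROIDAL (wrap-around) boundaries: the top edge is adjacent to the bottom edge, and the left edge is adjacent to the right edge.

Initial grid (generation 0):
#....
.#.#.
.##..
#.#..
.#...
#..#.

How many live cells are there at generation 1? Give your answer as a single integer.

Answer: 16

Derivation:
Simulating step by step:
Generation 0 (given above): 10 live cells
Generation 1: 16 live cells
###..
##...
#..#.
#.#..
###.#
##..#
Population at generation 1: 16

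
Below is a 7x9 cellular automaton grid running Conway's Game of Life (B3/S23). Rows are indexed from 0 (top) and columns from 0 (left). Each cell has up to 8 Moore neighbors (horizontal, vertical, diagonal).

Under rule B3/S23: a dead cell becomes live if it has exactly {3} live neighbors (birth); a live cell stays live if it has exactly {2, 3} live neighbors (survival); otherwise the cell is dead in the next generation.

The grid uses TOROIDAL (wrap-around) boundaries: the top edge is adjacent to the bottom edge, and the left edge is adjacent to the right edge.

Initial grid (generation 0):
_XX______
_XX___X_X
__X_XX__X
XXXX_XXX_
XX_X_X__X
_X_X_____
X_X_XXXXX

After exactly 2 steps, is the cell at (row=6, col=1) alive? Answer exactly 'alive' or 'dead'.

Simulating step by step:
Generation 0 (given above): 31 live cells
Generation 1: 16 live cells
_________
_____X_X_
____X___X
_______X_
___X_X_XX
___X_____
X___XXXXX
Generation 2: 18 live cells
____X____
_________
______XXX
____X_XX_
____X_XXX
X__X_____
____XXXXX

Cell (6,1) at generation 2: 0 -> dead

Answer: dead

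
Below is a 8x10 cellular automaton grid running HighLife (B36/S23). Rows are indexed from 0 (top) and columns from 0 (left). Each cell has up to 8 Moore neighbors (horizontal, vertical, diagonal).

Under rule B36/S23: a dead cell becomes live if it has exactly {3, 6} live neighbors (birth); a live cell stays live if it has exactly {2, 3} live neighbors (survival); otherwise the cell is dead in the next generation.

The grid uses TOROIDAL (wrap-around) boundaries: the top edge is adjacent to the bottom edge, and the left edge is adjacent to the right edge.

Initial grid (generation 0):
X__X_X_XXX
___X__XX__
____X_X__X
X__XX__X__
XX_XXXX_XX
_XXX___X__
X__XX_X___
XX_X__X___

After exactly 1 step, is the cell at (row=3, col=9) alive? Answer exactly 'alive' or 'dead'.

Answer: dead

Derivation:
Simulating step by step:
Generation 0 (given above): 36 live cells
Generation 1: 33 live cells
XX_X_X__XX
X__X______
____X_X_X_
_XX__X_X__
__X__XX_XX
____X__XX_
X_X_XXXX__
_X_X__X_X_

Cell (3,9) at generation 1: 0 -> dead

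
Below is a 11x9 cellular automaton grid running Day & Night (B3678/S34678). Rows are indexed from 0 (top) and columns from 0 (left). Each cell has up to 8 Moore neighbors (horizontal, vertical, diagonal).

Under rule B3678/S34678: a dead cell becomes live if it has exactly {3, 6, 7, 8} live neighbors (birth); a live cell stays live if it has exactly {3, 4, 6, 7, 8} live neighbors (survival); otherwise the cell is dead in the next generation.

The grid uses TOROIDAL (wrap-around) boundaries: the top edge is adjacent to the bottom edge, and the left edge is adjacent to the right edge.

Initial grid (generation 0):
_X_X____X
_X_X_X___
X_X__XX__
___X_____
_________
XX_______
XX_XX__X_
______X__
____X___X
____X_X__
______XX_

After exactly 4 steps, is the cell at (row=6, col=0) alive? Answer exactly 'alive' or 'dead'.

Answer: dead

Derivation:
Simulating step by step:
Generation 0 (given above): 25 live cells
Generation 1: 26 live cells
X___X_XX_
_X____X__
_XXX_____
_________
_________
XXX_____X
XXX_____X
X__XXX_XX
_______X_
_________
_____X_X_
Generation 2: 27 live cells
______XXX
XX_X_X_X_
__X______
__X______
XX_______
__X_____X
XXX_X___X
X_X___XX_
____X_X__
______X__
________X
Generation 3: 23 live cells
______XXX
__X____X_
__XX_____
_________
_XX______
XXXX____X
X_X_____X
X______X_
______X__
_____X_X_
______X__
Generation 4: 25 live cells
______XX_
___X__XXX
_________
_X_X_____
_XXX_____
_X_X____X
_XXX___X_
_X_______
______XXX
_________
_____XX_X

Cell (6,0) at generation 4: 0 -> dead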